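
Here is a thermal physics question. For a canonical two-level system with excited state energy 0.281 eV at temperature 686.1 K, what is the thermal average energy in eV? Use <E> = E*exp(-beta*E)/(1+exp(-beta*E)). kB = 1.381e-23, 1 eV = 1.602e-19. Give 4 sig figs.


Step 1: beta*E = 0.281*1.602e-19/(1.381e-23*686.1) = 4.751
Step 2: exp(-beta*E) = 0.008643
Step 3: <E> = 0.281*0.008643/(1+0.008643) = 0.002408 eV

0.002408


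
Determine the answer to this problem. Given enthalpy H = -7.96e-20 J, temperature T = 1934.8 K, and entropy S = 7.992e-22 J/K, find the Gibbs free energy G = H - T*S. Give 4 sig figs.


Step 1: T*S = 1934.8 * 7.992e-22 = 1.546e-18 J
Step 2: G = H - T*S = -7.96e-20 - 1.546e-18
Step 3: G = -1.626e-18 J

-1.626e-18


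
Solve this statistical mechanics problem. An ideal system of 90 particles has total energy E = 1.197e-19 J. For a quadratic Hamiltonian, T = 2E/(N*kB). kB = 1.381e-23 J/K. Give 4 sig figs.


Step 1: Numerator = 2*E = 2*1.197e-19 = 2.394e-19 J
Step 2: Denominator = N*kB = 90*1.381e-23 = 1.243e-21
Step 3: T = 2.394e-19 / 1.243e-21 = 192.6 K

192.6


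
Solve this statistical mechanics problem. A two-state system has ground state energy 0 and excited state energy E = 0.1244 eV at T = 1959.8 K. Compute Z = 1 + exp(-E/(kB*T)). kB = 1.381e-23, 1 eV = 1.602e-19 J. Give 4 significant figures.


Step 1: Compute beta*E = E*eV/(kB*T) = 0.1244*1.602e-19/(1.381e-23*1959.8) = 0.7363
Step 2: exp(-beta*E) = exp(-0.7363) = 0.4789
Step 3: Z = 1 + 0.4789 = 1.479

1.479


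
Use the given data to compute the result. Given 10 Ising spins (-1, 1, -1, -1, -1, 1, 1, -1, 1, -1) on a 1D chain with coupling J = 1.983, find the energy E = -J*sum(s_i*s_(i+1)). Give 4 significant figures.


Step 1: Nearest-neighbor products: -1, -1, 1, 1, -1, 1, -1, -1, -1
Step 2: Sum of products = -3
Step 3: E = -1.983 * -3 = 5.949

5.949


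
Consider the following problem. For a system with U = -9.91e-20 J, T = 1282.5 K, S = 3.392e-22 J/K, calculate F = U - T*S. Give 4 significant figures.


Step 1: T*S = 1282.5 * 3.392e-22 = 4.35e-19 J
Step 2: F = U - T*S = -9.91e-20 - 4.35e-19
Step 3: F = -5.341e-19 J

-5.341e-19


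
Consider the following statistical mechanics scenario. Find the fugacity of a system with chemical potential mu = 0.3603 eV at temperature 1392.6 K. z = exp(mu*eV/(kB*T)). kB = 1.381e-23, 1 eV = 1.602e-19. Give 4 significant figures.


Step 1: Convert mu to Joules: 0.3603*1.602e-19 = 5.772e-20 J
Step 2: kB*T = 1.381e-23*1392.6 = 1.923e-20 J
Step 3: mu/(kB*T) = 3.001
Step 4: z = exp(3.001) = 20.11

20.11


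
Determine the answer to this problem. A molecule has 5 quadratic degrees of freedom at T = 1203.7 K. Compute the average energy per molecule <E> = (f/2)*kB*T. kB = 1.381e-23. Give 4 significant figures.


Step 1: f/2 = 5/2 = 2.5
Step 2: kB*T = 1.381e-23 * 1203.7 = 1.662e-20
Step 3: <E> = 2.5 * 1.662e-20 = 4.156e-20 J

4.156e-20


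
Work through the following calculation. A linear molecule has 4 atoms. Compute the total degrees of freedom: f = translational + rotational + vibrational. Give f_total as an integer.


Step 1: Translational DOF = 3
Step 2: Rotational DOF (linear) = 2
Step 3: Vibrational DOF = 3*4 - 5 = 7
Step 4: Total = 3 + 2 + 7 = 12

12


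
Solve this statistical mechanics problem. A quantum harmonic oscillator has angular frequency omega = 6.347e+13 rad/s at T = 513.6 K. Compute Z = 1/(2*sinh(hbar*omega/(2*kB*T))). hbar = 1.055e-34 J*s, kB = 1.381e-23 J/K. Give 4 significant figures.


Step 1: Compute x = hbar*omega/(kB*T) = 1.055e-34*6.347e+13/(1.381e-23*513.6) = 0.9441
Step 2: x/2 = 0.472
Step 3: sinh(x/2) = 0.4898
Step 4: Z = 1/(2*0.4898) = 1.021

1.021


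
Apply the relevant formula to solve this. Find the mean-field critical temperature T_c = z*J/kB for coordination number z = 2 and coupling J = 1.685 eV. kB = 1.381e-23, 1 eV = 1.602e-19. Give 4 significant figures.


Step 1: z*J = 2*1.685 = 3.37 eV
Step 2: Convert to Joules: 3.37*1.602e-19 = 5.399e-19 J
Step 3: T_c = 5.399e-19 / 1.381e-23 = 3.909e+04 K

3.909e+04


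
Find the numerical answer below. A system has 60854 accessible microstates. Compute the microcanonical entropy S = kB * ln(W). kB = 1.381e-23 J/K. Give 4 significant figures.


Step 1: ln(W) = ln(60854) = 11.02
Step 2: S = kB * ln(W) = 1.381e-23 * 11.02
Step 3: S = 1.521e-22 J/K

1.521e-22


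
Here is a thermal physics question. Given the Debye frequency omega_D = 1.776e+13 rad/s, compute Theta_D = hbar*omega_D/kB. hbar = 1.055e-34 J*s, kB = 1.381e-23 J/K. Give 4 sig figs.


Step 1: hbar*omega_D = 1.055e-34 * 1.776e+13 = 1.874e-21 J
Step 2: Theta_D = 1.874e-21 / 1.381e-23
Step 3: Theta_D = 135.7 K

135.7


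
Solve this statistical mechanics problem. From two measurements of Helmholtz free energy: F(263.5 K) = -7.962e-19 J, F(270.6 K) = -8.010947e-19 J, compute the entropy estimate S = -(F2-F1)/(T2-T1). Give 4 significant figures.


Step 1: dF = F2 - F1 = -8.010947e-19 - (-7.962e-19) = -4.8947e-21 J
Step 2: dT = T2 - T1 = 270.6 - 263.5 = 7.1 K
Step 3: S = -dF/dT = -(-4.8947e-21)/7.1 = 6.894e-22 J/K

6.894e-22


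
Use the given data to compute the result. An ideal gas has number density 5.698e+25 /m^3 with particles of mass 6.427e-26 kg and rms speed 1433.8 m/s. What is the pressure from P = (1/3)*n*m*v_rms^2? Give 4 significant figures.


Step 1: v_rms^2 = 1433.8^2 = 2.056e+06
Step 2: n*m = 5.698e+25*6.427e-26 = 3.662
Step 3: P = (1/3)*3.662*2.056e+06 = 2.509e+06 Pa

2.509e+06


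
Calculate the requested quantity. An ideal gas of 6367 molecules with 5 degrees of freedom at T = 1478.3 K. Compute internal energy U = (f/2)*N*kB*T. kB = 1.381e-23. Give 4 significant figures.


Step 1: f/2 = 5/2 = 2.5
Step 2: N*kB*T = 6367*1.381e-23*1478.3 = 1.3e-16
Step 3: U = 2.5 * 1.3e-16 = 3.25e-16 J

3.25e-16


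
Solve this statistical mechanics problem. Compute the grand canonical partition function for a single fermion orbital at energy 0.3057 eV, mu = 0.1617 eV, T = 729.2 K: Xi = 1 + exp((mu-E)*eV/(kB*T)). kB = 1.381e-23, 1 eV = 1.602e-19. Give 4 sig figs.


Step 1: (mu - E) = 0.1617 - 0.3057 = -0.144 eV
Step 2: x = (mu-E)*eV/(kB*T) = -0.144*1.602e-19/(1.381e-23*729.2) = -2.291
Step 3: exp(x) = 0.1012
Step 4: Xi = 1 + 0.1012 = 1.101

1.101


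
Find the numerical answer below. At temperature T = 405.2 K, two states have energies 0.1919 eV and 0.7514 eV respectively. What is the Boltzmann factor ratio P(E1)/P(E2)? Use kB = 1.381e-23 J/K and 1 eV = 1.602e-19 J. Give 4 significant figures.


Step 1: Compute energy difference dE = E1 - E2 = 0.1919 - 0.7514 = -0.5595 eV
Step 2: Convert to Joules: dE_J = -0.5595 * 1.602e-19 = -8.963e-20 J
Step 3: Compute exponent = -dE_J / (kB * T) = -(-8.963e-20) / (1.381e-23 * 405.2) = 16.02
Step 4: P(E1)/P(E2) = exp(16.02) = 9.045e+06

9.045e+06


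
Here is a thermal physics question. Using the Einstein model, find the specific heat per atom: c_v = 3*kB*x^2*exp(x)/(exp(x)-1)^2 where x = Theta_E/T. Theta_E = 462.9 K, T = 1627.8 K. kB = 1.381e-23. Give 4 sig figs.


Step 1: x = Theta_E/T = 462.9/1627.8 = 0.2844
Step 2: x^2 = 0.08087
Step 3: exp(x) = 1.329
Step 4: c_v = 3*1.381e-23*0.08087*1.329/(1.329-1)^2 = 4.115e-23

4.115e-23


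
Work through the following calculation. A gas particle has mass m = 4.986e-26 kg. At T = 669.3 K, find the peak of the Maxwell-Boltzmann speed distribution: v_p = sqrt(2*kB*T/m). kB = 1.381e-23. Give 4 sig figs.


Step 1: Numerator = 2*kB*T = 2*1.381e-23*669.3 = 1.849e-20
Step 2: Ratio = 1.849e-20 / 4.986e-26 = 3.708e+05
Step 3: v_p = sqrt(3.708e+05) = 608.9 m/s

608.9


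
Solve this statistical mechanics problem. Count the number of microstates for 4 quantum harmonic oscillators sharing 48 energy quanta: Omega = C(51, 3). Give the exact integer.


Step 1: Use binomial coefficient C(51, 3)
Step 2: Numerator = 51! / 48!
Step 3: Denominator = 3!
Step 4: Omega = 20825

20825


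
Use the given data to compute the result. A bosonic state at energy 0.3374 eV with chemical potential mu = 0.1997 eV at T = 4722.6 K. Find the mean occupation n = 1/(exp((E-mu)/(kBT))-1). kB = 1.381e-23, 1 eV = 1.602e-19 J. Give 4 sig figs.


Step 1: (E - mu) = 0.1377 eV
Step 2: x = (E-mu)*eV/(kB*T) = 0.1377*1.602e-19/(1.381e-23*4722.6) = 0.3382
Step 3: exp(x) = 1.402
Step 4: n = 1/(exp(x)-1) = 2.485

2.485


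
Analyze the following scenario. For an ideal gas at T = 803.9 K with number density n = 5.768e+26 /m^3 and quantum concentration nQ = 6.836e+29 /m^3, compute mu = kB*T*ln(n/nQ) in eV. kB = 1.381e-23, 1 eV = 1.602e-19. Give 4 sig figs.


Step 1: n/nQ = 5.768e+26/6.836e+29 = 0.0008438
Step 2: ln(n/nQ) = -7.078
Step 3: mu = kB*T*ln(n/nQ) = 1.11e-20*-7.078 = -7.857e-20 J
Step 4: Convert to eV: -7.857e-20/1.602e-19 = -0.4905 eV

-0.4905


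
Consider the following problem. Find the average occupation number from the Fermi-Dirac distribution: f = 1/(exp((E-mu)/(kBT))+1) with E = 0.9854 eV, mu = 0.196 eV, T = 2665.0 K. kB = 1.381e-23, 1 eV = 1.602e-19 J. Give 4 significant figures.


Step 1: (E - mu) = 0.9854 - 0.196 = 0.7894 eV
Step 2: Convert: (E-mu)*eV = 1.265e-19 J
Step 3: x = (E-mu)*eV/(kB*T) = 3.436
Step 4: f = 1/(exp(3.436)+1) = 0.03119

0.03119


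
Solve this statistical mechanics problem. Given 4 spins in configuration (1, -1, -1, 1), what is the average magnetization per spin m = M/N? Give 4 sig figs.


Step 1: Count up spins (+1): 2, down spins (-1): 2
Step 2: Total magnetization M = 2 - 2 = 0
Step 3: m = M/N = 0/4 = 0

0


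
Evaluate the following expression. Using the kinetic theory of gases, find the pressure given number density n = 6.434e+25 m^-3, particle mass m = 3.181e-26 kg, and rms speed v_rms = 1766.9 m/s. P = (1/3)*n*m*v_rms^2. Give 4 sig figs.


Step 1: v_rms^2 = 1766.9^2 = 3.122e+06
Step 2: n*m = 6.434e+25*3.181e-26 = 2.047
Step 3: P = (1/3)*2.047*3.122e+06 = 2.13e+06 Pa

2.13e+06


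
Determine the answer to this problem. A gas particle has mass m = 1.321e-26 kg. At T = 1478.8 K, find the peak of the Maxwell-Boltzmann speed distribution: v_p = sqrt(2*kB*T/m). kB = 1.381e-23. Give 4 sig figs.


Step 1: Numerator = 2*kB*T = 2*1.381e-23*1478.8 = 4.084e-20
Step 2: Ratio = 4.084e-20 / 1.321e-26 = 3.092e+06
Step 3: v_p = sqrt(3.092e+06) = 1758 m/s

1758


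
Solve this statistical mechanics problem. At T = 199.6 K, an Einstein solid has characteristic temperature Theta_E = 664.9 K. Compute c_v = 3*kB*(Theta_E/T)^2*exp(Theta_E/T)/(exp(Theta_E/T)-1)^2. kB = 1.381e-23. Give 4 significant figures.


Step 1: x = Theta_E/T = 664.9/199.6 = 3.331
Step 2: x^2 = 11.1
Step 3: exp(x) = 27.97
Step 4: c_v = 3*1.381e-23*11.1*27.97/(27.97-1)^2 = 1.768e-23

1.768e-23


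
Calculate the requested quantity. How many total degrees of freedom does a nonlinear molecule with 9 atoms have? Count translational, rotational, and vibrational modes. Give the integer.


Step 1: Translational DOF = 3
Step 2: Rotational DOF (nonlinear) = 3
Step 3: Vibrational DOF = 3*9 - 6 = 21
Step 4: Total = 3 + 3 + 21 = 27

27


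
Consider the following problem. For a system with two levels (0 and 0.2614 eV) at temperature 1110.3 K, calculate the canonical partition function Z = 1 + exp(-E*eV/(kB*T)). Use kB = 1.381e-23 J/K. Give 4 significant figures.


Step 1: Compute beta*E = E*eV/(kB*T) = 0.2614*1.602e-19/(1.381e-23*1110.3) = 2.731
Step 2: exp(-beta*E) = exp(-2.731) = 0.06515
Step 3: Z = 1 + 0.06515 = 1.065

1.065


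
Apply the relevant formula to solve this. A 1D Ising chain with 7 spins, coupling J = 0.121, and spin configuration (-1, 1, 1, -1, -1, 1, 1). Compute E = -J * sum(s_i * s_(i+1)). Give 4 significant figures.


Step 1: Nearest-neighbor products: -1, 1, -1, 1, -1, 1
Step 2: Sum of products = 0
Step 3: E = -0.121 * 0 = 0

0


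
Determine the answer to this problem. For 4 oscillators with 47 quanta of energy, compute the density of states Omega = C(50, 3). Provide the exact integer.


Step 1: Use binomial coefficient C(50, 3)
Step 2: Numerator = 50! / 47!
Step 3: Denominator = 3!
Step 4: Omega = 19600

19600


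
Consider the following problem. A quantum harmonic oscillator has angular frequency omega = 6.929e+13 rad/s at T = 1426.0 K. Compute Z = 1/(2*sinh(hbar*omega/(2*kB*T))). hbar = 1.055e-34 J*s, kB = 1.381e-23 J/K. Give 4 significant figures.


Step 1: Compute x = hbar*omega/(kB*T) = 1.055e-34*6.929e+13/(1.381e-23*1426.0) = 0.3712
Step 2: x/2 = 0.1856
Step 3: sinh(x/2) = 0.1867
Step 4: Z = 1/(2*0.1867) = 2.679

2.679


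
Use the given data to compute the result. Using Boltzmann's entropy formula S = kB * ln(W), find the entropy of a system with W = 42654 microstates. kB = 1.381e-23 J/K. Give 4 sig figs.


Step 1: ln(W) = ln(42654) = 10.66
Step 2: S = kB * ln(W) = 1.381e-23 * 10.66
Step 3: S = 1.472e-22 J/K

1.472e-22


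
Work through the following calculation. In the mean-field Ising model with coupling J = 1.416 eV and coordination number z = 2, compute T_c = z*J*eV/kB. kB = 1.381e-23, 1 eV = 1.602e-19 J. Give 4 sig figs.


Step 1: z*J = 2*1.416 = 2.832 eV
Step 2: Convert to Joules: 2.832*1.602e-19 = 4.537e-19 J
Step 3: T_c = 4.537e-19 / 1.381e-23 = 3.285e+04 K

3.285e+04


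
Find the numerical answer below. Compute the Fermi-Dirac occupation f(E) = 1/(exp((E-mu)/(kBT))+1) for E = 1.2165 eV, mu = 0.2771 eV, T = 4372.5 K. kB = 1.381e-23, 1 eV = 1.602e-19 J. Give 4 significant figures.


Step 1: (E - mu) = 1.2165 - 0.2771 = 0.9394 eV
Step 2: Convert: (E-mu)*eV = 1.505e-19 J
Step 3: x = (E-mu)*eV/(kB*T) = 2.492
Step 4: f = 1/(exp(2.492)+1) = 0.0764

0.0764


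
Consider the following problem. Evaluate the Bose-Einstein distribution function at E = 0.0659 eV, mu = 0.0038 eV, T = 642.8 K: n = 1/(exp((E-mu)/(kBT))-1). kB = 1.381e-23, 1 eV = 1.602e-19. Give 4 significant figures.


Step 1: (E - mu) = 0.0621 eV
Step 2: x = (E-mu)*eV/(kB*T) = 0.0621*1.602e-19/(1.381e-23*642.8) = 1.121
Step 3: exp(x) = 3.067
Step 4: n = 1/(exp(x)-1) = 0.4838

0.4838


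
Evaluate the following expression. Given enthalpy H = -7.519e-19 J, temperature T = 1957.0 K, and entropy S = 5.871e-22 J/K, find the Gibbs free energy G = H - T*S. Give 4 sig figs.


Step 1: T*S = 1957.0 * 5.871e-22 = 1.149e-18 J
Step 2: G = H - T*S = -7.519e-19 - 1.149e-18
Step 3: G = -1.901e-18 J

-1.901e-18


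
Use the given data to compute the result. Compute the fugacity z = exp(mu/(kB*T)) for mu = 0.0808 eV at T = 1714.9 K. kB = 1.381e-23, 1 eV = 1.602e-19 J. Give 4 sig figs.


Step 1: Convert mu to Joules: 0.0808*1.602e-19 = 1.294e-20 J
Step 2: kB*T = 1.381e-23*1714.9 = 2.368e-20 J
Step 3: mu/(kB*T) = 0.5466
Step 4: z = exp(0.5466) = 1.727

1.727


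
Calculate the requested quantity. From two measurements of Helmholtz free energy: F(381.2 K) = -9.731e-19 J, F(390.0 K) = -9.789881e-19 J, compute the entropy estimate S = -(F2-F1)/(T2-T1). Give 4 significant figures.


Step 1: dF = F2 - F1 = -9.789881e-19 - (-9.731e-19) = -5.8881e-21 J
Step 2: dT = T2 - T1 = 390.0 - 381.2 = 8.8 K
Step 3: S = -dF/dT = -(-5.8881e-21)/8.8 = 6.691e-22 J/K

6.691e-22


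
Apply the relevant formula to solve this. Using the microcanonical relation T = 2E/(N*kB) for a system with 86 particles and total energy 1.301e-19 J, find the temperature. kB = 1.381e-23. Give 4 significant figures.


Step 1: Numerator = 2*E = 2*1.301e-19 = 2.602e-19 J
Step 2: Denominator = N*kB = 86*1.381e-23 = 1.188e-21
Step 3: T = 2.602e-19 / 1.188e-21 = 219.1 K

219.1


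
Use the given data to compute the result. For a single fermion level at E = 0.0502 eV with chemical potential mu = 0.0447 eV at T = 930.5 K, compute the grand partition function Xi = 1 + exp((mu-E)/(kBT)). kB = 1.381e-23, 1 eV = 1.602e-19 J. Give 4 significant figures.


Step 1: (mu - E) = 0.0447 - 0.0502 = -0.0055 eV
Step 2: x = (mu-E)*eV/(kB*T) = -0.0055*1.602e-19/(1.381e-23*930.5) = -0.06857
Step 3: exp(x) = 0.9337
Step 4: Xi = 1 + 0.9337 = 1.934

1.934


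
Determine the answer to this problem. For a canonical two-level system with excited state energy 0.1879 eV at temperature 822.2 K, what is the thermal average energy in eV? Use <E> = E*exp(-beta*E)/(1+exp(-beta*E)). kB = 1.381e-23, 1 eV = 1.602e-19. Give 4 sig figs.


Step 1: beta*E = 0.1879*1.602e-19/(1.381e-23*822.2) = 2.651
Step 2: exp(-beta*E) = 0.07058
Step 3: <E> = 0.1879*0.07058/(1+0.07058) = 0.01239 eV

0.01239


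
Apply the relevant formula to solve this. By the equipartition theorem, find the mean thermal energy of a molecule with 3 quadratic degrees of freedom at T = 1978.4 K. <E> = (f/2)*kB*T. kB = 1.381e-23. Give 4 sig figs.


Step 1: f/2 = 3/2 = 1.5
Step 2: kB*T = 1.381e-23 * 1978.4 = 2.732e-20
Step 3: <E> = 1.5 * 2.732e-20 = 4.098e-20 J

4.098e-20


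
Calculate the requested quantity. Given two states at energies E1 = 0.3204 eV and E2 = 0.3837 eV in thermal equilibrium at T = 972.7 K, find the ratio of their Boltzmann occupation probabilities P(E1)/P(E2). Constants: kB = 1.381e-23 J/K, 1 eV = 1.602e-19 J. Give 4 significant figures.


Step 1: Compute energy difference dE = E1 - E2 = 0.3204 - 0.3837 = -0.0633 eV
Step 2: Convert to Joules: dE_J = -0.0633 * 1.602e-19 = -1.014e-20 J
Step 3: Compute exponent = -dE_J / (kB * T) = -(-1.014e-20) / (1.381e-23 * 972.7) = 0.7549
Step 4: P(E1)/P(E2) = exp(0.7549) = 2.127

2.127


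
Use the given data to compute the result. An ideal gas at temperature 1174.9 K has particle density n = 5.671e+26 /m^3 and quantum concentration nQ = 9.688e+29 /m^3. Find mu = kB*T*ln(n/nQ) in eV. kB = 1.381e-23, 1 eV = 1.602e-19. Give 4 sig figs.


Step 1: n/nQ = 5.671e+26/9.688e+29 = 0.0005854
Step 2: ln(n/nQ) = -7.443
Step 3: mu = kB*T*ln(n/nQ) = 1.623e-20*-7.443 = -1.208e-19 J
Step 4: Convert to eV: -1.208e-19/1.602e-19 = -0.7539 eV

-0.7539


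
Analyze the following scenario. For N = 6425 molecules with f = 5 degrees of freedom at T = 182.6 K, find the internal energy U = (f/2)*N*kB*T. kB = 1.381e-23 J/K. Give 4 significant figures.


Step 1: f/2 = 5/2 = 2.5
Step 2: N*kB*T = 6425*1.381e-23*182.6 = 1.62e-17
Step 3: U = 2.5 * 1.62e-17 = 4.05e-17 J

4.05e-17


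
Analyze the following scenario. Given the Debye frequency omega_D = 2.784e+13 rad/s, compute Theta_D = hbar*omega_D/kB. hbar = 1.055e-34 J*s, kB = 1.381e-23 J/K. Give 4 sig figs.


Step 1: hbar*omega_D = 1.055e-34 * 2.784e+13 = 2.937e-21 J
Step 2: Theta_D = 2.937e-21 / 1.381e-23
Step 3: Theta_D = 212.7 K

212.7


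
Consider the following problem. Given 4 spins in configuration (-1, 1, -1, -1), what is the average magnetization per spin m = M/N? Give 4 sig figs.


Step 1: Count up spins (+1): 1, down spins (-1): 3
Step 2: Total magnetization M = 1 - 3 = -2
Step 3: m = M/N = -2/4 = -0.5

-0.5


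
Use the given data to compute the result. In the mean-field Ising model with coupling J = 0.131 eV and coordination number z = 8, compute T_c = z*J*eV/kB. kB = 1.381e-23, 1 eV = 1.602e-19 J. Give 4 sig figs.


Step 1: z*J = 8*0.131 = 1.048 eV
Step 2: Convert to Joules: 1.048*1.602e-19 = 1.679e-19 J
Step 3: T_c = 1.679e-19 / 1.381e-23 = 1.216e+04 K

1.216e+04


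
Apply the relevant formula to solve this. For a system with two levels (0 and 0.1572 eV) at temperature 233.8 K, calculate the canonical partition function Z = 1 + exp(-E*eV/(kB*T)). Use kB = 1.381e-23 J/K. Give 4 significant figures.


Step 1: Compute beta*E = E*eV/(kB*T) = 0.1572*1.602e-19/(1.381e-23*233.8) = 7.8
Step 2: exp(-beta*E) = exp(-7.8) = 0.0004099
Step 3: Z = 1 + 0.0004099 = 1

1


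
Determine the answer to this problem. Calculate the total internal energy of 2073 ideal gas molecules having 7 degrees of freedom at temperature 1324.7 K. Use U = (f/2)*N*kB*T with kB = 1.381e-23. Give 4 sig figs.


Step 1: f/2 = 7/2 = 3.5
Step 2: N*kB*T = 2073*1.381e-23*1324.7 = 3.792e-17
Step 3: U = 3.5 * 3.792e-17 = 1.327e-16 J

1.327e-16


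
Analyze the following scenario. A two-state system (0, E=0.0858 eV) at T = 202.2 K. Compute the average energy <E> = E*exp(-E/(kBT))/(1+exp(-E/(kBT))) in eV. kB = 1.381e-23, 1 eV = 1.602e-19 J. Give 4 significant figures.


Step 1: beta*E = 0.0858*1.602e-19/(1.381e-23*202.2) = 4.922
Step 2: exp(-beta*E) = 0.007282
Step 3: <E> = 0.0858*0.007282/(1+0.007282) = 0.0006203 eV

0.0006203


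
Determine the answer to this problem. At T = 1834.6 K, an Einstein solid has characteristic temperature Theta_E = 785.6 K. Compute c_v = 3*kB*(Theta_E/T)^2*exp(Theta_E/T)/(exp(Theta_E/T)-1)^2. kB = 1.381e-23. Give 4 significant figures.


Step 1: x = Theta_E/T = 785.6/1834.6 = 0.4282
Step 2: x^2 = 0.1834
Step 3: exp(x) = 1.535
Step 4: c_v = 3*1.381e-23*0.1834*1.535/(1.535-1)^2 = 4.08e-23

4.08e-23


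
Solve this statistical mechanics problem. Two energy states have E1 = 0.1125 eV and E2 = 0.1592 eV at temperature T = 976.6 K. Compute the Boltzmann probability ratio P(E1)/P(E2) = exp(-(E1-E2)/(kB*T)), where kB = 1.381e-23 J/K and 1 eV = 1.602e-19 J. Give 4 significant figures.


Step 1: Compute energy difference dE = E1 - E2 = 0.1125 - 0.1592 = -0.0467 eV
Step 2: Convert to Joules: dE_J = -0.0467 * 1.602e-19 = -7.481e-21 J
Step 3: Compute exponent = -dE_J / (kB * T) = -(-7.481e-21) / (1.381e-23 * 976.6) = 0.5547
Step 4: P(E1)/P(E2) = exp(0.5547) = 1.741

1.741


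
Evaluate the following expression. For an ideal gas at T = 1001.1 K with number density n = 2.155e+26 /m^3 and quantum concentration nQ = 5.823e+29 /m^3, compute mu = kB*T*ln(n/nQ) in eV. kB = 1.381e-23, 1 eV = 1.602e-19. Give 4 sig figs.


Step 1: n/nQ = 2.155e+26/5.823e+29 = 0.0003701
Step 2: ln(n/nQ) = -7.902
Step 3: mu = kB*T*ln(n/nQ) = 1.383e-20*-7.902 = -1.092e-19 J
Step 4: Convert to eV: -1.092e-19/1.602e-19 = -0.6819 eV

-0.6819


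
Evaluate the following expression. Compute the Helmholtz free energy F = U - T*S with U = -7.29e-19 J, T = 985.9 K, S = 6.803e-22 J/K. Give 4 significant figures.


Step 1: T*S = 985.9 * 6.803e-22 = 6.707e-19 J
Step 2: F = U - T*S = -7.29e-19 - 6.707e-19
Step 3: F = -1.4e-18 J

-1.4e-18


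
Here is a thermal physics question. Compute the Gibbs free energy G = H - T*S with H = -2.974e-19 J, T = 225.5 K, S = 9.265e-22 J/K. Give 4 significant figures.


Step 1: T*S = 225.5 * 9.265e-22 = 2.089e-19 J
Step 2: G = H - T*S = -2.974e-19 - 2.089e-19
Step 3: G = -5.063e-19 J

-5.063e-19


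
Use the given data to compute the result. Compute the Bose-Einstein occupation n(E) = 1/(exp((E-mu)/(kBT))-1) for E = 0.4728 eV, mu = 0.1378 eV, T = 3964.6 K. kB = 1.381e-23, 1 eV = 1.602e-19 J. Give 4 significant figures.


Step 1: (E - mu) = 0.335 eV
Step 2: x = (E-mu)*eV/(kB*T) = 0.335*1.602e-19/(1.381e-23*3964.6) = 0.9802
Step 3: exp(x) = 2.665
Step 4: n = 1/(exp(x)-1) = 0.6006

0.6006


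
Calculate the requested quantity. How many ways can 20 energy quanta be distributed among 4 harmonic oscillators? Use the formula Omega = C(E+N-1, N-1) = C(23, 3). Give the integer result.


Step 1: Use binomial coefficient C(23, 3)
Step 2: Numerator = 23! / 20!
Step 3: Denominator = 3!
Step 4: Omega = 1771

1771


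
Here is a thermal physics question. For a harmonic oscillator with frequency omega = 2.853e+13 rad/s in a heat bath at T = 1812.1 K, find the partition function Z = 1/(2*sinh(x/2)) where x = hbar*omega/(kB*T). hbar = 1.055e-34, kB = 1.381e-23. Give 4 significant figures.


Step 1: Compute x = hbar*omega/(kB*T) = 1.055e-34*2.853e+13/(1.381e-23*1812.1) = 0.1203
Step 2: x/2 = 0.06014
Step 3: sinh(x/2) = 0.06017
Step 4: Z = 1/(2*0.06017) = 8.309

8.309


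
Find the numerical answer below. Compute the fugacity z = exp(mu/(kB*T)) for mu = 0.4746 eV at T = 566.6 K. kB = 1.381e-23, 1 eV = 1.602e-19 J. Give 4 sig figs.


Step 1: Convert mu to Joules: 0.4746*1.602e-19 = 7.603e-20 J
Step 2: kB*T = 1.381e-23*566.6 = 7.825e-21 J
Step 3: mu/(kB*T) = 9.717
Step 4: z = exp(9.717) = 1.659e+04

1.659e+04


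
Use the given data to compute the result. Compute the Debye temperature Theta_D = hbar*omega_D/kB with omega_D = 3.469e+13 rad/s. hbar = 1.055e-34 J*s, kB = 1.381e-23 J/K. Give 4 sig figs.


Step 1: hbar*omega_D = 1.055e-34 * 3.469e+13 = 3.66e-21 J
Step 2: Theta_D = 3.66e-21 / 1.381e-23
Step 3: Theta_D = 265 K

265


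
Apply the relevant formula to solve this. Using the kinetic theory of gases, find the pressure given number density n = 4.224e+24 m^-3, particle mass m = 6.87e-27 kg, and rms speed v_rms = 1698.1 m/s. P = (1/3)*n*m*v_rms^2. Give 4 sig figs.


Step 1: v_rms^2 = 1698.1^2 = 2.884e+06
Step 2: n*m = 4.224e+24*6.87e-27 = 0.02902
Step 3: P = (1/3)*0.02902*2.884e+06 = 2.789e+04 Pa

2.789e+04


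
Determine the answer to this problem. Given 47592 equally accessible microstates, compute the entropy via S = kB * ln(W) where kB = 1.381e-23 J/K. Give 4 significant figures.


Step 1: ln(W) = ln(47592) = 10.77
Step 2: S = kB * ln(W) = 1.381e-23 * 10.77
Step 3: S = 1.487e-22 J/K

1.487e-22


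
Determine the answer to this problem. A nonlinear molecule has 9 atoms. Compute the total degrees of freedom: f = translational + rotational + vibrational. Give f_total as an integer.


Step 1: Translational DOF = 3
Step 2: Rotational DOF (nonlinear) = 3
Step 3: Vibrational DOF = 3*9 - 6 = 21
Step 4: Total = 3 + 3 + 21 = 27

27


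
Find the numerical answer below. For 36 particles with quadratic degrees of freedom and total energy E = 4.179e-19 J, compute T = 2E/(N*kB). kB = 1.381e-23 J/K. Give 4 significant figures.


Step 1: Numerator = 2*E = 2*4.179e-19 = 8.358e-19 J
Step 2: Denominator = N*kB = 36*1.381e-23 = 4.972e-22
Step 3: T = 8.358e-19 / 4.972e-22 = 1681 K

1681


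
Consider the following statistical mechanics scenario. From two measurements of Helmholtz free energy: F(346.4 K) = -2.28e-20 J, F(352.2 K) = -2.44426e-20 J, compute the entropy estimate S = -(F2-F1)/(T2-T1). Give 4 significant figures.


Step 1: dF = F2 - F1 = -2.44426e-20 - (-2.28e-20) = -1.6426e-21 J
Step 2: dT = T2 - T1 = 352.2 - 346.4 = 5.8 K
Step 3: S = -dF/dT = -(-1.6426e-21)/5.8 = 2.832e-22 J/K

2.832e-22


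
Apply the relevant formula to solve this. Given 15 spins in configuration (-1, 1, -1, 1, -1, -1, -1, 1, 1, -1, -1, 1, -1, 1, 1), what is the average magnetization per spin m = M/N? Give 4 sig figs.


Step 1: Count up spins (+1): 7, down spins (-1): 8
Step 2: Total magnetization M = 7 - 8 = -1
Step 3: m = M/N = -1/15 = -0.06667

-0.06667


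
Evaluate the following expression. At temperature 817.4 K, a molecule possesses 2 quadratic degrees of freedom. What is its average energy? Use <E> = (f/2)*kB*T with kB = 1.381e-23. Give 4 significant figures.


Step 1: f/2 = 2/2 = 1
Step 2: kB*T = 1.381e-23 * 817.4 = 1.129e-20
Step 3: <E> = 1 * 1.129e-20 = 1.129e-20 J

1.129e-20


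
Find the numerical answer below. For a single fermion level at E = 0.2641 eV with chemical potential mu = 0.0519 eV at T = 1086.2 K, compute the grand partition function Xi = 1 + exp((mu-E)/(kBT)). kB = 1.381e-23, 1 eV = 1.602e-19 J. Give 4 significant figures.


Step 1: (mu - E) = 0.0519 - 0.2641 = -0.2122 eV
Step 2: x = (mu-E)*eV/(kB*T) = -0.2122*1.602e-19/(1.381e-23*1086.2) = -2.266
Step 3: exp(x) = 0.1037
Step 4: Xi = 1 + 0.1037 = 1.104

1.104


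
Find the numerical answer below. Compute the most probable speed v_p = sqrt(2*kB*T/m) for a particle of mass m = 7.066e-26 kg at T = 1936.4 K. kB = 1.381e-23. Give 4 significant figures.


Step 1: Numerator = 2*kB*T = 2*1.381e-23*1936.4 = 5.348e-20
Step 2: Ratio = 5.348e-20 / 7.066e-26 = 7.569e+05
Step 3: v_p = sqrt(7.569e+05) = 870 m/s

870


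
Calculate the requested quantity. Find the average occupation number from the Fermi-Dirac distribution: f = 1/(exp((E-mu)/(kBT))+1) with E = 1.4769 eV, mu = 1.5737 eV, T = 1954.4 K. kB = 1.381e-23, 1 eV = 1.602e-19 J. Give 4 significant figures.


Step 1: (E - mu) = 1.4769 - 1.5737 = -0.0968 eV
Step 2: Convert: (E-mu)*eV = -1.551e-20 J
Step 3: x = (E-mu)*eV/(kB*T) = -0.5746
Step 4: f = 1/(exp(-0.5746)+1) = 0.6398

0.6398


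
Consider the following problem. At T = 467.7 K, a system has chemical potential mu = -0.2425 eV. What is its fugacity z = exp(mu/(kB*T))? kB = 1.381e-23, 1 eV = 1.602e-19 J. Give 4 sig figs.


Step 1: Convert mu to Joules: -0.2425*1.602e-19 = -3.885e-20 J
Step 2: kB*T = 1.381e-23*467.7 = 6.459e-21 J
Step 3: mu/(kB*T) = -6.015
Step 4: z = exp(-6.015) = 0.002443

0.002443


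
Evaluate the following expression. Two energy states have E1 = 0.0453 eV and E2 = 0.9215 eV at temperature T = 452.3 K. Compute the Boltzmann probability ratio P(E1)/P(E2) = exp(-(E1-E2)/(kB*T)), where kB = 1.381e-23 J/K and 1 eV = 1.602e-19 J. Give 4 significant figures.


Step 1: Compute energy difference dE = E1 - E2 = 0.0453 - 0.9215 = -0.8762 eV
Step 2: Convert to Joules: dE_J = -0.8762 * 1.602e-19 = -1.404e-19 J
Step 3: Compute exponent = -dE_J / (kB * T) = -(-1.404e-19) / (1.381e-23 * 452.3) = 22.47
Step 4: P(E1)/P(E2) = exp(22.47) = 5.748e+09

5.748e+09


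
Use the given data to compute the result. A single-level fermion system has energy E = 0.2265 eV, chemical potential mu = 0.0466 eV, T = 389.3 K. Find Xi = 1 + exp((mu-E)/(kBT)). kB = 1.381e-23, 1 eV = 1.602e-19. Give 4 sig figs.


Step 1: (mu - E) = 0.0466 - 0.2265 = -0.1799 eV
Step 2: x = (mu-E)*eV/(kB*T) = -0.1799*1.602e-19/(1.381e-23*389.3) = -5.361
Step 3: exp(x) = 0.004698
Step 4: Xi = 1 + 0.004698 = 1.005

1.005


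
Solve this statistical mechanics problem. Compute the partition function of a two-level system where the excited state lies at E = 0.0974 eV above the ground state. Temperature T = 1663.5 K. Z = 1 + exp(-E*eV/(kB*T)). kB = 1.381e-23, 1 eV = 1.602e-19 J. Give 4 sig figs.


Step 1: Compute beta*E = E*eV/(kB*T) = 0.0974*1.602e-19/(1.381e-23*1663.5) = 0.6792
Step 2: exp(-beta*E) = exp(-0.6792) = 0.507
Step 3: Z = 1 + 0.507 = 1.507

1.507


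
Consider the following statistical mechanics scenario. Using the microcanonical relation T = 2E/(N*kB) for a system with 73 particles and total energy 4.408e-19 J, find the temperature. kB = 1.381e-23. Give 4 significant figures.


Step 1: Numerator = 2*E = 2*4.408e-19 = 8.816e-19 J
Step 2: Denominator = N*kB = 73*1.381e-23 = 1.008e-21
Step 3: T = 8.816e-19 / 1.008e-21 = 874.5 K

874.5


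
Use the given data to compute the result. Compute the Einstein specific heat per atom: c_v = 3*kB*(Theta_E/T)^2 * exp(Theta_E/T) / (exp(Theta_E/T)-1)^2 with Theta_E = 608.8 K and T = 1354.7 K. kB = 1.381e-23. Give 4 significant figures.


Step 1: x = Theta_E/T = 608.8/1354.7 = 0.4494
Step 2: x^2 = 0.202
Step 3: exp(x) = 1.567
Step 4: c_v = 3*1.381e-23*0.202*1.567/(1.567-1)^2 = 4.074e-23

4.074e-23


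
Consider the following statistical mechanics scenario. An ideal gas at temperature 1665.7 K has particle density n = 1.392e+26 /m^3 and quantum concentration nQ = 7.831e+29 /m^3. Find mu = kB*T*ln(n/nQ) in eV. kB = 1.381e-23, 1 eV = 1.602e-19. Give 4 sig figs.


Step 1: n/nQ = 1.392e+26/7.831e+29 = 0.0001778
Step 2: ln(n/nQ) = -8.635
Step 3: mu = kB*T*ln(n/nQ) = 2.3e-20*-8.635 = -1.986e-19 J
Step 4: Convert to eV: -1.986e-19/1.602e-19 = -1.24 eV

-1.24


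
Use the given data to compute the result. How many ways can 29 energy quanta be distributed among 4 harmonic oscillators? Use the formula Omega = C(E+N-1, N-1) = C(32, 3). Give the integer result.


Step 1: Use binomial coefficient C(32, 3)
Step 2: Numerator = 32! / 29!
Step 3: Denominator = 3!
Step 4: Omega = 4960

4960


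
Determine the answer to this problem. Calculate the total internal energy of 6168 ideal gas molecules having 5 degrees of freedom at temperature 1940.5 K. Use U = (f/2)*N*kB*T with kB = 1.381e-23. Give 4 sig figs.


Step 1: f/2 = 5/2 = 2.5
Step 2: N*kB*T = 6168*1.381e-23*1940.5 = 1.653e-16
Step 3: U = 2.5 * 1.653e-16 = 4.132e-16 J

4.132e-16


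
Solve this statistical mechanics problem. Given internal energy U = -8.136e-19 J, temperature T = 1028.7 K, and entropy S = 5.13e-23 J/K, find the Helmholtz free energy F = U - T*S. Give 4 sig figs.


Step 1: T*S = 1028.7 * 5.13e-23 = 5.277e-20 J
Step 2: F = U - T*S = -8.136e-19 - 5.277e-20
Step 3: F = -8.664e-19 J

-8.664e-19


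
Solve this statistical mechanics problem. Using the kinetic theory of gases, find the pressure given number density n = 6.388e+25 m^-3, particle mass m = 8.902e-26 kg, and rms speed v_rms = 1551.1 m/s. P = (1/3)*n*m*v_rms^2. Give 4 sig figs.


Step 1: v_rms^2 = 1551.1^2 = 2.406e+06
Step 2: n*m = 6.388e+25*8.902e-26 = 5.687
Step 3: P = (1/3)*5.687*2.406e+06 = 4.56e+06 Pa

4.56e+06


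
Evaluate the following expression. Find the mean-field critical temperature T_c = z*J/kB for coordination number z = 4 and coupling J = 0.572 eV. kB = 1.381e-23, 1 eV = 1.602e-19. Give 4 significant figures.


Step 1: z*J = 4*0.572 = 2.288 eV
Step 2: Convert to Joules: 2.288*1.602e-19 = 3.665e-19 J
Step 3: T_c = 3.665e-19 / 1.381e-23 = 2.654e+04 K

2.654e+04


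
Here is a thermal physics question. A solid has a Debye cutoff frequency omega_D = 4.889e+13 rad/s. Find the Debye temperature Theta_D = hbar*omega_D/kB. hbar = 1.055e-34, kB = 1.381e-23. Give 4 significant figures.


Step 1: hbar*omega_D = 1.055e-34 * 4.889e+13 = 5.158e-21 J
Step 2: Theta_D = 5.158e-21 / 1.381e-23
Step 3: Theta_D = 373.5 K

373.5


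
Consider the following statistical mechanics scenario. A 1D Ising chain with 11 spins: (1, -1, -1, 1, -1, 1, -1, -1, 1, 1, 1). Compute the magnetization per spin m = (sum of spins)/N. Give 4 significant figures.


Step 1: Count up spins (+1): 6, down spins (-1): 5
Step 2: Total magnetization M = 6 - 5 = 1
Step 3: m = M/N = 1/11 = 0.09091

0.09091


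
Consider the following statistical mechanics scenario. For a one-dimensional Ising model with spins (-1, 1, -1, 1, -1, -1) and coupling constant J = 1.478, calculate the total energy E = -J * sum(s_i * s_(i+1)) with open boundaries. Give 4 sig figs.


Step 1: Nearest-neighbor products: -1, -1, -1, -1, 1
Step 2: Sum of products = -3
Step 3: E = -1.478 * -3 = 4.434

4.434


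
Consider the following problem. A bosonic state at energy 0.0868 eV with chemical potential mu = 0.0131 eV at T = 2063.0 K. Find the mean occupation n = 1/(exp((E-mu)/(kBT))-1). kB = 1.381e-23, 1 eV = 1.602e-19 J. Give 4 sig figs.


Step 1: (E - mu) = 0.0737 eV
Step 2: x = (E-mu)*eV/(kB*T) = 0.0737*1.602e-19/(1.381e-23*2063.0) = 0.4144
Step 3: exp(x) = 1.513
Step 4: n = 1/(exp(x)-1) = 1.947

1.947


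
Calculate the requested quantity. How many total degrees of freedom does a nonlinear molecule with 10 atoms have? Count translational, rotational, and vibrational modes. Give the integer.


Step 1: Translational DOF = 3
Step 2: Rotational DOF (nonlinear) = 3
Step 3: Vibrational DOF = 3*10 - 6 = 24
Step 4: Total = 3 + 3 + 24 = 30

30


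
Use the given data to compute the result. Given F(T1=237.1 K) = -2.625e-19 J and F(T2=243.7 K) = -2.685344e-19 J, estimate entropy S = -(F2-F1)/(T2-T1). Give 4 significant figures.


Step 1: dF = F2 - F1 = -2.685344e-19 - (-2.625e-19) = -6.0344e-21 J
Step 2: dT = T2 - T1 = 243.7 - 237.1 = 6.6 K
Step 3: S = -dF/dT = -(-6.0344e-21)/6.6 = 9.143e-22 J/K

9.143e-22


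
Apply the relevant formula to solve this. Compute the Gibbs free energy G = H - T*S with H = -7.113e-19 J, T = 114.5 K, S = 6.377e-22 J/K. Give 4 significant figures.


Step 1: T*S = 114.5 * 6.377e-22 = 7.302e-20 J
Step 2: G = H - T*S = -7.113e-19 - 7.302e-20
Step 3: G = -7.843e-19 J

-7.843e-19


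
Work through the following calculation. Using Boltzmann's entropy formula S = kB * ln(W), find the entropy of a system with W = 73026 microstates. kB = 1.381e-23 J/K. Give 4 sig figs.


Step 1: ln(W) = ln(73026) = 11.2
Step 2: S = kB * ln(W) = 1.381e-23 * 11.2
Step 3: S = 1.547e-22 J/K

1.547e-22


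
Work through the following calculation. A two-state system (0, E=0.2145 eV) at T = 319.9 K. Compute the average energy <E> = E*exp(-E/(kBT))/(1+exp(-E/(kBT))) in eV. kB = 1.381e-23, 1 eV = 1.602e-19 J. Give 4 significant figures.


Step 1: beta*E = 0.2145*1.602e-19/(1.381e-23*319.9) = 7.778
Step 2: exp(-beta*E) = 0.0004187
Step 3: <E> = 0.2145*0.0004187/(1+0.0004187) = 8.978e-05 eV

8.978e-05


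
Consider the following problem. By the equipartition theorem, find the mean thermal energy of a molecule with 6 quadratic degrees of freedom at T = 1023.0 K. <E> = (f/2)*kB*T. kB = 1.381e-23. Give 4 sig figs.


Step 1: f/2 = 6/2 = 3
Step 2: kB*T = 1.381e-23 * 1023.0 = 1.413e-20
Step 3: <E> = 3 * 1.413e-20 = 4.238e-20 J

4.238e-20


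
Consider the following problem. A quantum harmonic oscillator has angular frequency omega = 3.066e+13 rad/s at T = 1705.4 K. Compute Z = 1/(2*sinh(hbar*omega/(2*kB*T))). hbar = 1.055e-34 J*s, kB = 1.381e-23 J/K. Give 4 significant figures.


Step 1: Compute x = hbar*omega/(kB*T) = 1.055e-34*3.066e+13/(1.381e-23*1705.4) = 0.1373
Step 2: x/2 = 0.06867
Step 3: sinh(x/2) = 0.06873
Step 4: Z = 1/(2*0.06873) = 7.275

7.275


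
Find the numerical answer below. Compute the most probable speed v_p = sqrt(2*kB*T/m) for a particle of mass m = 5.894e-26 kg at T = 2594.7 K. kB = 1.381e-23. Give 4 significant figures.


Step 1: Numerator = 2*kB*T = 2*1.381e-23*2594.7 = 7.167e-20
Step 2: Ratio = 7.167e-20 / 5.894e-26 = 1.216e+06
Step 3: v_p = sqrt(1.216e+06) = 1103 m/s

1103


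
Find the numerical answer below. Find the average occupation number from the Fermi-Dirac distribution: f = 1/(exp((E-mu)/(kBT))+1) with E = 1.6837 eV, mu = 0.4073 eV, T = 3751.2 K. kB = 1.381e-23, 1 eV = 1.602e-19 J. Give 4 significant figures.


Step 1: (E - mu) = 1.6837 - 0.4073 = 1.276 eV
Step 2: Convert: (E-mu)*eV = 2.045e-19 J
Step 3: x = (E-mu)*eV/(kB*T) = 3.947
Step 4: f = 1/(exp(3.947)+1) = 0.01894

0.01894


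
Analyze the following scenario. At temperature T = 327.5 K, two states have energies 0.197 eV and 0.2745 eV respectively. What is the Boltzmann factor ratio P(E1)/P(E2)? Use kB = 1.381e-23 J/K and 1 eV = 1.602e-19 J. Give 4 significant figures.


Step 1: Compute energy difference dE = E1 - E2 = 0.197 - 0.2745 = -0.0775 eV
Step 2: Convert to Joules: dE_J = -0.0775 * 1.602e-19 = -1.242e-20 J
Step 3: Compute exponent = -dE_J / (kB * T) = -(-1.242e-20) / (1.381e-23 * 327.5) = 2.745
Step 4: P(E1)/P(E2) = exp(2.745) = 15.57

15.57


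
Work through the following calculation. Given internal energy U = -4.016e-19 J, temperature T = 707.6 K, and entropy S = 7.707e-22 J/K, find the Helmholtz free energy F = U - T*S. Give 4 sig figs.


Step 1: T*S = 707.6 * 7.707e-22 = 5.453e-19 J
Step 2: F = U - T*S = -4.016e-19 - 5.453e-19
Step 3: F = -9.469e-19 J

-9.469e-19


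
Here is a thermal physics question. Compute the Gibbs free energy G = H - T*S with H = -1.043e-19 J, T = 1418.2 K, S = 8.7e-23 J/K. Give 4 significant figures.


Step 1: T*S = 1418.2 * 8.7e-23 = 1.234e-19 J
Step 2: G = H - T*S = -1.043e-19 - 1.234e-19
Step 3: G = -2.277e-19 J

-2.277e-19


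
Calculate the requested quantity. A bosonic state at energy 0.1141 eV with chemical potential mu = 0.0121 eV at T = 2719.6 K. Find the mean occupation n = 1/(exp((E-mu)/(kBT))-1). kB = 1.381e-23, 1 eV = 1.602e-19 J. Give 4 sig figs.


Step 1: (E - mu) = 0.102 eV
Step 2: x = (E-mu)*eV/(kB*T) = 0.102*1.602e-19/(1.381e-23*2719.6) = 0.4351
Step 3: exp(x) = 1.545
Step 4: n = 1/(exp(x)-1) = 1.835

1.835


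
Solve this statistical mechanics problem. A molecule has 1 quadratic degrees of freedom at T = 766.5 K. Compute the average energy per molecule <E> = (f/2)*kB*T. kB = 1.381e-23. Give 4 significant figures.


Step 1: f/2 = 1/2 = 0.5
Step 2: kB*T = 1.381e-23 * 766.5 = 1.059e-20
Step 3: <E> = 0.5 * 1.059e-20 = 5.293e-21 J

5.293e-21


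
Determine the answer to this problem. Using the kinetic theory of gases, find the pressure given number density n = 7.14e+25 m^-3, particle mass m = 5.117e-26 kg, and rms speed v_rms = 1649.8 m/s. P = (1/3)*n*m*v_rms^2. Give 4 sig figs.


Step 1: v_rms^2 = 1649.8^2 = 2.722e+06
Step 2: n*m = 7.14e+25*5.117e-26 = 3.654
Step 3: P = (1/3)*3.654*2.722e+06 = 3.315e+06 Pa

3.315e+06


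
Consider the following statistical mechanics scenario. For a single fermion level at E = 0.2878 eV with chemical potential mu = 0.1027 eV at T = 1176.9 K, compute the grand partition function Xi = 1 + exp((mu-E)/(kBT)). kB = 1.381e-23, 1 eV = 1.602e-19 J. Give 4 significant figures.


Step 1: (mu - E) = 0.1027 - 0.2878 = -0.1851 eV
Step 2: x = (mu-E)*eV/(kB*T) = -0.1851*1.602e-19/(1.381e-23*1176.9) = -1.824
Step 3: exp(x) = 0.1613
Step 4: Xi = 1 + 0.1613 = 1.161

1.161
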